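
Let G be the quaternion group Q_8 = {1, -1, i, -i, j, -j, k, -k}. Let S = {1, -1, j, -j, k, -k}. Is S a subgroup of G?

|S| = 6 does not divide |G| = 8, so by Lagrange S is not a subgroup.

No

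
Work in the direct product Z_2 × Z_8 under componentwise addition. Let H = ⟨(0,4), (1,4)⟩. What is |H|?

4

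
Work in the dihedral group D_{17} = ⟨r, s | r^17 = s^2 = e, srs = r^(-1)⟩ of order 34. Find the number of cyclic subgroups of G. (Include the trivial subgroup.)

Each element a generates a cyclic subgroup ⟨a⟩; distinct elements may generate the same one (a cyclic group of order d has φ(d) generators).
Cyclic subgroups by order — order 1: 1; order 2: 17; order 17: 1.
Total: 19.

19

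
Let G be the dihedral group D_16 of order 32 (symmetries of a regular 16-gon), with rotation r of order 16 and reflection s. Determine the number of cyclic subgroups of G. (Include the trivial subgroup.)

Group the elements of G by the cyclic subgroup they generate; each cyclic subgroup of order d accounts for φ(d) elements.
Cyclic subgroups by order — order 1: 1; order 2: 17; order 4: 1; order 8: 1; order 16: 1.
Total: 21.

21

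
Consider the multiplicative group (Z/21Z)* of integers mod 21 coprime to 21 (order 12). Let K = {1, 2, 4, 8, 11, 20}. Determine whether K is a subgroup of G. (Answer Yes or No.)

No

4 ∈ K but its inverse 16 ∉ K, so K is not a subgroup.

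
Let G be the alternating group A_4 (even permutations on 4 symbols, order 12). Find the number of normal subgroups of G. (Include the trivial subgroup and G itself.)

G has 10 subgroups. Checking conjugation-invariance by order — order 1: 1/1 normal; order 2: 0/3 normal; order 3: 0/4 normal; order 4: 1/1 normal; order 12: 1/1 normal.
Total normal subgroups: 3.

3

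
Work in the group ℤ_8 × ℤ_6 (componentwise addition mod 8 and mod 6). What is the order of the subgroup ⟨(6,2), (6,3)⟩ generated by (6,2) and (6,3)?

24

|⟨(6,2)⟩| = 12 and |⟨(6,3)⟩| = 4, so |H| is a multiple of lcm(12, 4) = 12 and divides |G| = 48.
Closing under the operation: H = {(0,0), (0,1), (0,2), (0,3), (0,4), (0,5), (2,0), (2,1), (2,2), (2,3), (2,4), (2,5), (4,0), (4,1), (4,2), (4,3), (4,4), (4,5), (6,0), (6,1), (6,2), (6,3), (6,4), (6,5)}, so |H| = 24.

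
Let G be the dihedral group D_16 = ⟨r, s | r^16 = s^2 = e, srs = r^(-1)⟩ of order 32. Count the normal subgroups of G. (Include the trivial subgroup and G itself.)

8

G has 36 subgroups. Checking conjugation-invariance by order — order 1: 1/1 normal; order 2: 1/17 normal; order 4: 1/9 normal; order 8: 1/5 normal; order 16: 3/3 normal; order 32: 1/1 normal.
Total normal subgroups: 8.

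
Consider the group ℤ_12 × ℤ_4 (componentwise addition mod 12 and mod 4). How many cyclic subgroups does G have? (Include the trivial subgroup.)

20

Group the elements of G by the cyclic subgroup they generate; each cyclic subgroup of order d accounts for φ(d) elements.
Cyclic subgroups by order — order 1: 1; order 2: 3; order 3: 1; order 4: 6; order 6: 3; order 12: 6.
Total: 20.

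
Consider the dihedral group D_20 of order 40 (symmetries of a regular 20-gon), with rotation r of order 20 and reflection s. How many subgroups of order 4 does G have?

|G| = 40 and 4 | 40, so subgroups of order 4 are possible by Lagrange.
The subgroups of order 4 are: {e, r^10, s, r^10s}; {e, r^10, rs, r^11s}; {e, r^10, r^2s, r^12s}; {e, r^10, r^3s, r^13s}; … (11 in all).
So G has 11 subgroups of order 4.

11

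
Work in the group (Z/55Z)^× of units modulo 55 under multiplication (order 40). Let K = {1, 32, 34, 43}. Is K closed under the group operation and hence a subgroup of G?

Yes

|K| = 4 divides |G| = 40, consistent with Lagrange.
K contains the identity, every element's inverse is in K, and K is closed under ·: it is a subgroup.
In fact K = ⟨32⟩.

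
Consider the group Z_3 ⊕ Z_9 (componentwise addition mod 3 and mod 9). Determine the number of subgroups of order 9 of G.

|G| = 27 and 9 | 27, so subgroups of order 9 are possible by Lagrange.
The subgroups of order 9 are: {(0,0), (0,1), (0,2), (0,3), (0,4), (0,5), (0,6), (0,7), (0,8)}; {(0,0), (0,3), (0,6), (1,0), (1,3), (1,6), (2,0), (2,3), (2,6)}; {(0,0), (0,3), (0,6), (1,1), (1,4), (1,7), (2,2), (2,5), (2,8)}; {(0,0), (0,3), (0,6), (1,2), (1,5), (1,8), (2,1), (2,4), (2,7)}.
So G has 4 subgroups of order 9.

4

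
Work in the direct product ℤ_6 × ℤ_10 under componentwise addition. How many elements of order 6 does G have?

6

An element (a,b) has order lcm(ord(a), ord(b)); count pairs with lcm equal to 6.
Enumerating gives 6 such elements.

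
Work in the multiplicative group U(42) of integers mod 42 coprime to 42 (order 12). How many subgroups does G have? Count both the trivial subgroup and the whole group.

|G| = 12, so by Lagrange every subgroup order divides 12. Divisors: 1, 2, 3, 4, 6, 12.
Subgroups by order — order 1: 1; order 2: 3; order 3: 1; order 4: 1; order 6: 3; order 12: 1.
Total: 1 + 3 + 1 + 1 + 3 + 1 = 10.

10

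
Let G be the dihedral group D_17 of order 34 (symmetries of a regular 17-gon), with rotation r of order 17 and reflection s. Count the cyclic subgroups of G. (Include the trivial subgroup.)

19

Each element a generates a cyclic subgroup ⟨a⟩; distinct elements may generate the same one (a cyclic group of order d has φ(d) generators).
Cyclic subgroups by order — order 1: 1; order 2: 17; order 17: 1.
Total: 19.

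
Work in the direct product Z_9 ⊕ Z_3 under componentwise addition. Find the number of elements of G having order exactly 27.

0

An element (a,b) has order lcm(ord(a), ord(b)); count pairs with lcm equal to 27.
Enumerating gives 0 such elements.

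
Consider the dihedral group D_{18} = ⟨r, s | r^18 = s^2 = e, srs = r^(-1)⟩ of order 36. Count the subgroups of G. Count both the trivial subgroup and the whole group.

|G| = 36, so by Lagrange every subgroup order divides 36. Divisors: 1, 2, 3, 4, 6, 9, 12, 18, 36.
Subgroups by order — order 1: 1; order 2: 19; order 3: 1; order 4: 9; order 6: 7; order 9: 1; order 12: 3; order 18: 3; order 36: 1.
Total: 1 + 19 + 1 + 9 + 7 + 1 + 3 + 3 + 1 = 45.

45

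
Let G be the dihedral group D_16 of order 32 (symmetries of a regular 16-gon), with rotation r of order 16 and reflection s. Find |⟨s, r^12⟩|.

|⟨s⟩| = 2 and |⟨r^12⟩| = 4, so |H| is a multiple of lcm(2, 4) = 4 and divides |G| = 32.
Closing under the operation: H = {e, r^4, r^8, r^12, s, r^4s, r^8s, r^12s}, so |H| = 8.

8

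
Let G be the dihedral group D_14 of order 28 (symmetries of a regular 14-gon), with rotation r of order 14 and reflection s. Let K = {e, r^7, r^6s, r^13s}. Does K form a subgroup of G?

Yes

|K| = 4 divides |G| = 28, consistent with Lagrange.
K contains the identity, every element's inverse is in K, and K is closed under ·: it is a subgroup.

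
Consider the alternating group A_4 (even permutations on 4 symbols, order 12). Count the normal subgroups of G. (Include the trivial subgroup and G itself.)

G has 10 subgroups. Checking conjugation-invariance by order — order 1: 1/1 normal; order 2: 0/3 normal; order 3: 0/4 normal; order 4: 1/1 normal; order 12: 1/1 normal.
Total normal subgroups: 3.

3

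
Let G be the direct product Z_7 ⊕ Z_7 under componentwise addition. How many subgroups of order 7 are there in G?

|G| = 49 and 7 | 49, so subgroups of order 7 are possible by Lagrange.
The subgroups of order 7 are: {(0,0), (0,1), (0,2), (0,3), (0,4), (0,5), (0,6)}; {(0,0), (1,0), (2,0), (3,0), (4,0), (5,0), (6,0)}; {(0,0), (1,1), (2,2), (3,3), (4,4), (5,5), (6,6)}; {(0,0), (1,2), (2,4), (3,6), (4,1), (5,3), (6,5)}; … (8 in all).
So G has 8 subgroups of order 7.

8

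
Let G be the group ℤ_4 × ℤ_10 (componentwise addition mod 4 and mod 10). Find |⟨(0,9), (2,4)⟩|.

|⟨(0,9)⟩| = 10 and |⟨(2,4)⟩| = 10, so |H| is a multiple of lcm(10, 10) = 10 and divides |G| = 40.
Closing under the operation: H = {(0,0), (0,1), (0,2), (0,3), (0,4), (0,5), (0,6), (0,7), (0,8), (0,9), (2,0), (2,1), (2,2), (2,3), (2,4), (2,5), (2,6), (2,7), (2,8), (2,9)}, so |H| = 20.

20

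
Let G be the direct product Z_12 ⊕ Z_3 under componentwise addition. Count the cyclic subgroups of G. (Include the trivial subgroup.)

A cyclic subgroup of order d is generated by each of its φ(d) elements of order d, so the cyclic subgroups of order d number (#elements of order d)/φ(d).
Cyclic subgroups by order — order 1: 1; order 2: 1; order 3: 4; order 4: 1; order 6: 4; order 12: 4.
Total: 15.

15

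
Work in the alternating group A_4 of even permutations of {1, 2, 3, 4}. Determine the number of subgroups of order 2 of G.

3

|G| = 12 and 2 | 12, so subgroups of order 2 are possible by Lagrange.
The subgroups of order 2 are: {e, (1 2)(3 4)}; {e, (1 3)(2 4)}; {e, (1 4)(2 3)}.
So G has 3 subgroups of order 2.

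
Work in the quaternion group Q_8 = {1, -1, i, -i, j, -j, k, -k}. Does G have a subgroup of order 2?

Yes

2 | 8. A subgroup of order 2 is {1, -1}.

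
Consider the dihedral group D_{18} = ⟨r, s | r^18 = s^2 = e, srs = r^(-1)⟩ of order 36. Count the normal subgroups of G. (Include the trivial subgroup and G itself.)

G has 45 subgroups. Checking conjugation-invariance by order — order 1: 1/1 normal; order 2: 1/19 normal; order 3: 1/1 normal; order 4: 0/9 normal; order 6: 1/7 normal; order 9: 1/1 normal; order 12: 0/3 normal; order 18: 3/3 normal; order 36: 1/1 normal.
Total normal subgroups: 9.

9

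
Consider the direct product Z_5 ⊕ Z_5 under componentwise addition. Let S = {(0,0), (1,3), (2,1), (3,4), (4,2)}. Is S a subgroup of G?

Yes

|S| = 5 divides |G| = 25, consistent with Lagrange.
S contains the identity, every element's inverse is in S, and S is closed under +: it is a subgroup.
In fact S = ⟨(2,1)⟩.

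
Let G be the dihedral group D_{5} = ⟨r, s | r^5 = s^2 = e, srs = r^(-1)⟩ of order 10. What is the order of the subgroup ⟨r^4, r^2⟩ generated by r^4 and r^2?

|⟨r^4⟩| = 5 and |⟨r^2⟩| = 5, so |H| is a multiple of lcm(5, 5) = 5 and divides |G| = 10.
Closing under the operation: H = {e, r, r^2, r^3, r^4}, so |H| = 5.

5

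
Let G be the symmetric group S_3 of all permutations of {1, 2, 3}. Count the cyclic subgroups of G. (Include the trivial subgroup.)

Group the elements of G by the cyclic subgroup they generate; each cyclic subgroup of order d accounts for φ(d) elements.
Cyclic subgroups by order — order 1: 1; order 2: 3; order 3: 1.
Total: 5.

5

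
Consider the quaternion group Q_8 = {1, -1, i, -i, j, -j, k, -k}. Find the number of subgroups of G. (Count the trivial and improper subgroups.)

6

|G| = 8, so by Lagrange every subgroup order divides 8. Divisors: 1, 2, 4, 8.
Subgroups by order — order 1: 1; order 2: 1; order 4: 3; order 8: 1.
Total: 1 + 1 + 3 + 1 = 6.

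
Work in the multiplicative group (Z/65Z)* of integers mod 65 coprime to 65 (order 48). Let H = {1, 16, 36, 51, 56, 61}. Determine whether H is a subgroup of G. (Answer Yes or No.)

|H| = 6 divides |G| = 48, consistent with Lagrange.
H contains the identity, every element's inverse is in H, and H is closed under ·: it is a subgroup.
In fact H = ⟨36⟩.

Yes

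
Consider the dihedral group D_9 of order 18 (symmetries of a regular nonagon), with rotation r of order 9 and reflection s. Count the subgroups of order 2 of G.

9

|G| = 18 and 2 | 18, so subgroups of order 2 are possible by Lagrange.
The subgroups of order 2 are: {e, r^2s}; {e, r^3s}; {e, r^4s}; {e, r^5s}; … (9 in all).
So G has 9 subgroups of order 2.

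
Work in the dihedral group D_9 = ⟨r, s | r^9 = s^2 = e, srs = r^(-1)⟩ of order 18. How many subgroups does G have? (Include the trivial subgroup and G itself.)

16

|G| = 18, so by Lagrange every subgroup order divides 18. Divisors: 1, 2, 3, 6, 9, 18.
Subgroups by order — order 1: 1; order 2: 9; order 3: 1; order 6: 3; order 9: 1; order 18: 1.
Total: 1 + 9 + 1 + 3 + 1 + 1 = 16.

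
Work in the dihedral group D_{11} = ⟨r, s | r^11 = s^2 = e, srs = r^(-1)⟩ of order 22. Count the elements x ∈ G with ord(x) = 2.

11

Enumerating element orders in G gives 11 elements of order 2.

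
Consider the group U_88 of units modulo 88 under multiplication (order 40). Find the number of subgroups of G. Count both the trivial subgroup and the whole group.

|G| = 40, so by Lagrange every subgroup order divides 40. Divisors: 1, 2, 4, 5, 8, 10, 20, 40.
Subgroups by order — order 1: 1; order 2: 7; order 4: 7; order 5: 1; order 8: 1; order 10: 7; order 20: 7; order 40: 1.
Total: 1 + 7 + 7 + 1 + 1 + 7 + 7 + 1 = 32.

32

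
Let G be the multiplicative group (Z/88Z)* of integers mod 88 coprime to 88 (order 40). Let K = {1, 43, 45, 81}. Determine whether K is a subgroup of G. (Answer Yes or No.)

81 ∈ K but its inverse 25 ∉ K, so K is not a subgroup.

No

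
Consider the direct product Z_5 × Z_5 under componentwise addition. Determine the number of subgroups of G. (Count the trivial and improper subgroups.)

|G| = 25, so by Lagrange every subgroup order divides 25. Divisors: 1, 5, 25.
Subgroups by order — order 1: 1; order 5: 6; order 25: 1.
Total: 1 + 6 + 1 = 8.

8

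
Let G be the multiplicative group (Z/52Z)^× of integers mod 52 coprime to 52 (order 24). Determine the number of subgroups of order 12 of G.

3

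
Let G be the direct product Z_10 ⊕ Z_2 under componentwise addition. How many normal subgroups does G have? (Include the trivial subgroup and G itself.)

10

G is abelian, so every subgroup is normal.
G has 10 subgroups in total, hence 10 normal subgroups.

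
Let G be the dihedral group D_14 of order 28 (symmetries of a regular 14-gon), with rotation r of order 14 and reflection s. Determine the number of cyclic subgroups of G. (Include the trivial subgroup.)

A cyclic subgroup of order d is generated by each of its φ(d) elements of order d, so the cyclic subgroups of order d number (#elements of order d)/φ(d).
Cyclic subgroups by order — order 1: 1; order 2: 15; order 7: 1; order 14: 1.
Total: 18.

18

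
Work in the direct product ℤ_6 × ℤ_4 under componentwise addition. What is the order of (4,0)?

3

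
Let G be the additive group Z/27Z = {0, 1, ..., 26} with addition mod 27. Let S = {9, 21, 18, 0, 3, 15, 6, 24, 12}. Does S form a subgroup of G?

|S| = 9 divides |G| = 27, consistent with Lagrange.
S contains the identity, every element's inverse is in S, and S is closed under +: it is a subgroup.
In fact S = ⟨3⟩.

Yes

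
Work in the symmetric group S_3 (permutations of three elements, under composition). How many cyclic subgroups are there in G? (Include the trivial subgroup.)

A cyclic subgroup of order d is generated by each of its φ(d) elements of order d, so the cyclic subgroups of order d number (#elements of order d)/φ(d).
Cyclic subgroups by order — order 1: 1; order 2: 3; order 3: 1.
Total: 5.

5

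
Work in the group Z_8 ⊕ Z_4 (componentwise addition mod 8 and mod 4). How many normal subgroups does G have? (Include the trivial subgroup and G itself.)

22

G is abelian, so every subgroup is normal.
G has 22 subgroups in total, hence 22 normal subgroups.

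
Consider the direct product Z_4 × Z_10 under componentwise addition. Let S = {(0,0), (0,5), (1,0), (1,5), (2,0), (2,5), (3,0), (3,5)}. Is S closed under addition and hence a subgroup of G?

|S| = 8 divides |G| = 40, consistent with Lagrange.
S contains the identity, every element's inverse is in S, and S is closed under +: it is a subgroup.

Yes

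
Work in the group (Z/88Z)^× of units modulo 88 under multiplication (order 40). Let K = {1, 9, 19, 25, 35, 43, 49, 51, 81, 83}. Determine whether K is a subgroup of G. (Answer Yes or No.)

Yes

|K| = 10 divides |G| = 40, consistent with Lagrange.
K contains the identity, every element's inverse is in K, and K is closed under ·: it is a subgroup.
In fact K = ⟨35⟩.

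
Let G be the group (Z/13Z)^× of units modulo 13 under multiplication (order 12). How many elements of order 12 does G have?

The elements of order 12 are: 2, 6, 7, 11.
That's 4.

4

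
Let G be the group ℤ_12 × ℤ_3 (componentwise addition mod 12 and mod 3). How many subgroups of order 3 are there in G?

4

|G| = 36 and 3 | 36, so subgroups of order 3 are possible by Lagrange.
The subgroups of order 3 are: {(0,0), (0,1), (0,2)}; {(0,0), (4,0), (8,0)}; {(0,0), (4,1), (8,2)}; {(0,0), (4,2), (8,1)}.
So G has 4 subgroups of order 3.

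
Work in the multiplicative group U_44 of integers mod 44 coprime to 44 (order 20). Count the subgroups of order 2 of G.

3

|G| = 20 and 2 | 20, so subgroups of order 2 are possible by Lagrange.
The subgroups of order 2 are: {1, 21}; {1, 23}; {1, 43}.
So G has 3 subgroups of order 2.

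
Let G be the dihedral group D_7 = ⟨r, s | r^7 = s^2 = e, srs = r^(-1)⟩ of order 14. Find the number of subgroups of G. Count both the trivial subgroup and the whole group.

10

|G| = 14, so by Lagrange every subgroup order divides 14. Divisors: 1, 2, 7, 14.
Subgroups by order — order 1: 1; order 2: 7; order 7: 1; order 14: 1.
Total: 1 + 7 + 1 + 1 = 10.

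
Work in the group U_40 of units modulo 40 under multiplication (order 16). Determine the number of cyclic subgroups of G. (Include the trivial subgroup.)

A cyclic subgroup of order d is generated by each of its φ(d) elements of order d, so the cyclic subgroups of order d number (#elements of order d)/φ(d).
Cyclic subgroups by order — order 1: 1; order 2: 7; order 4: 4.
Total: 12.

12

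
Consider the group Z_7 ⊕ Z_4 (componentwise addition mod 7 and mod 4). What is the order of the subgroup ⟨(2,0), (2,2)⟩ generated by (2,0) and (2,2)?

|⟨(2,0)⟩| = 7 and |⟨(2,2)⟩| = 14, so |H| is a multiple of lcm(7, 14) = 14 and divides |G| = 28.
Closing under the operation: H = {(0,0), (0,2), (1,0), (1,2), (2,0), (2,2), (3,0), (3,2), (4,0), (4,2), (5,0), (5,2), (6,0), (6,2)}, so |H| = 14.

14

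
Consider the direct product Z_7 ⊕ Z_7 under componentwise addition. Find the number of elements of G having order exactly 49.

0

An element (a,b) has order lcm(ord(a), ord(b)); count pairs with lcm equal to 49.
Enumerating gives 0 such elements.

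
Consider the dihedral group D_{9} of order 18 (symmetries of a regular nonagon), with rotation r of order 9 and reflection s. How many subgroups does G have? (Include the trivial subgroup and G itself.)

|G| = 18, so by Lagrange every subgroup order divides 18. Divisors: 1, 2, 3, 6, 9, 18.
Subgroups by order — order 1: 1; order 2: 9; order 3: 1; order 6: 3; order 9: 1; order 18: 1.
Total: 1 + 9 + 1 + 3 + 1 + 1 = 16.

16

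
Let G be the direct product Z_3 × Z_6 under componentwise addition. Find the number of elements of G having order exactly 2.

An element (a,b) has order lcm(ord(a), ord(b)); count pairs with lcm equal to 2.
Enumerating gives 1 such elements.

1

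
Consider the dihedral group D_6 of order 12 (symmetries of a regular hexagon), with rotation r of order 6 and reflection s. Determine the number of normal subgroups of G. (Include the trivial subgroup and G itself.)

G has 16 subgroups. Checking conjugation-invariance by order — order 1: 1/1 normal; order 2: 1/7 normal; order 3: 1/1 normal; order 4: 0/3 normal; order 6: 3/3 normal; order 12: 1/1 normal.
Total normal subgroups: 7.

7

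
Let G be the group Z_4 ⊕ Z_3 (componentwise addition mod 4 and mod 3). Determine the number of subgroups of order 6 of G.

|G| = 12 and 6 | 12, so subgroups of order 6 are possible by Lagrange.
The subgroups of order 6 are: {(0,0), (0,1), (0,2), (2,0), (2,1), (2,2)}.
So G has 1 subgroup of order 6.

1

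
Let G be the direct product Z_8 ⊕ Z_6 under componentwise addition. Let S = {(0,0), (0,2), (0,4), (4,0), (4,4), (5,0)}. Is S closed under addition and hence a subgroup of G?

(4,4) ∈ S but its inverse (4,2) ∉ S, so S is not a subgroup.

No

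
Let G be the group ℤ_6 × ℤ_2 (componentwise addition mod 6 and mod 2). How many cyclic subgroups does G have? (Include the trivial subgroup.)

8

Each element a generates a cyclic subgroup ⟨a⟩; distinct elements may generate the same one (a cyclic group of order d has φ(d) generators).
Cyclic subgroups by order — order 1: 1; order 2: 3; order 3: 1; order 6: 3.
Total: 8.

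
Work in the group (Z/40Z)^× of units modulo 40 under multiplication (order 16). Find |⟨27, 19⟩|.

8

|⟨27⟩| = 4 and |⟨19⟩| = 2, so |H| is a multiple of lcm(4, 2) = 4 and divides |G| = 16.
Closing under the operation: H = {1, 3, 9, 11, 17, 19, 27, 33}, so |H| = 8.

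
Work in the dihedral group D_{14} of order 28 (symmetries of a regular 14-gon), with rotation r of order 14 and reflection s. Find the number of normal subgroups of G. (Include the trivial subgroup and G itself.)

7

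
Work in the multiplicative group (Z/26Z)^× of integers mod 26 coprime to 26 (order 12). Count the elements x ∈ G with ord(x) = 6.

The elements of order 6 are: 17, 23.
That's 2.

2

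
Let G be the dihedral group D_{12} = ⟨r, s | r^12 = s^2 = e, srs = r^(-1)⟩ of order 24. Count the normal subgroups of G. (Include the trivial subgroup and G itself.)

9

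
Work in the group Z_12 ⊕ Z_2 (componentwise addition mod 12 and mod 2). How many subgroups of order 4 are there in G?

|G| = 24 and 4 | 24, so subgroups of order 4 are possible by Lagrange.
The subgroups of order 4 are: {(0,0), (0,1), (6,0), (6,1)}; {(0,0), (3,0), (6,0), (9,0)}; {(0,0), (3,1), (6,0), (9,1)}.
So G has 3 subgroups of order 4.

3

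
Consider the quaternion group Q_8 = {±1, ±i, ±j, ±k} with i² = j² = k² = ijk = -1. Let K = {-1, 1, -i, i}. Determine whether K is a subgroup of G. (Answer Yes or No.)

Yes

|K| = 4 divides |G| = 8, consistent with Lagrange.
K contains the identity, every element's inverse is in K, and K is closed under ·: it is a subgroup.
In fact K = ⟨-i⟩.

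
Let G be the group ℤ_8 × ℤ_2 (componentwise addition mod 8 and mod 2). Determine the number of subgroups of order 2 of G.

|G| = 16 and 2 | 16, so subgroups of order 2 are possible by Lagrange.
The subgroups of order 2 are: {(0,0), (0,1)}; {(0,0), (4,0)}; {(0,0), (4,1)}.
So G has 3 subgroups of order 2.

3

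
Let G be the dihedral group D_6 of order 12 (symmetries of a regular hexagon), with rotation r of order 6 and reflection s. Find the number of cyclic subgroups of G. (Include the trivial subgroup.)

Each element a generates a cyclic subgroup ⟨a⟩; distinct elements may generate the same one (a cyclic group of order d has φ(d) generators).
Cyclic subgroups by order — order 1: 1; order 2: 7; order 3: 1; order 6: 1.
Total: 10.

10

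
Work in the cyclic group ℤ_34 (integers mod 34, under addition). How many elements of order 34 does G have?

In a cyclic group of order 34, the number of elements of order d (for d | 34) is φ(d).
φ(34) = 16.

16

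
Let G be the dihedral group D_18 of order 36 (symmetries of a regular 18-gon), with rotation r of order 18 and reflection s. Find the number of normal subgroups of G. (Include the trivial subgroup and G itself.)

G has 45 subgroups. Checking conjugation-invariance by order — order 1: 1/1 normal; order 2: 1/19 normal; order 3: 1/1 normal; order 4: 0/9 normal; order 6: 1/7 normal; order 9: 1/1 normal; order 12: 0/3 normal; order 18: 3/3 normal; order 36: 1/1 normal.
Total normal subgroups: 9.

9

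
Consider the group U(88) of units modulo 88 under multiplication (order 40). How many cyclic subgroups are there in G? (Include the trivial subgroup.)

16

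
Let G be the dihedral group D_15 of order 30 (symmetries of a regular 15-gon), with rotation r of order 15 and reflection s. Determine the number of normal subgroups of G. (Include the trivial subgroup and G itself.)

5

G has 28 subgroups. Checking conjugation-invariance by order — order 1: 1/1 normal; order 2: 0/15 normal; order 3: 1/1 normal; order 5: 1/1 normal; order 6: 0/5 normal; order 10: 0/3 normal; order 15: 1/1 normal; order 30: 1/1 normal.
Total normal subgroups: 5.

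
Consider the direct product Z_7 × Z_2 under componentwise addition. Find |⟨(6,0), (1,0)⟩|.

7

|⟨(6,0)⟩| = 7 and |⟨(1,0)⟩| = 7, so |H| is a multiple of lcm(7, 7) = 7 and divides |G| = 14.
Closing under the operation: H = {(0,0), (1,0), (2,0), (3,0), (4,0), (5,0), (6,0)}, so |H| = 7.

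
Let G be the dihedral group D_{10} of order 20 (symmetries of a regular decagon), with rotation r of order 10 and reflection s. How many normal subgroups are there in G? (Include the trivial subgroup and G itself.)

G has 22 subgroups. Checking conjugation-invariance by order — order 1: 1/1 normal; order 2: 1/11 normal; order 4: 0/5 normal; order 5: 1/1 normal; order 10: 3/3 normal; order 20: 1/1 normal.
Total normal subgroups: 7.

7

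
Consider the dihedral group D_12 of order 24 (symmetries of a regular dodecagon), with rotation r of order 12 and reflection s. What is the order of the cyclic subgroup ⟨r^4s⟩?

Computing powers of r^4s: the smallest k with (r^4s)^k = e is k = 2.

2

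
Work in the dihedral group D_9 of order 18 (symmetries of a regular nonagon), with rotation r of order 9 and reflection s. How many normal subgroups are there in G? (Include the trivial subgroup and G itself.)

G has 16 subgroups. Checking conjugation-invariance by order — order 1: 1/1 normal; order 2: 0/9 normal; order 3: 1/1 normal; order 6: 0/3 normal; order 9: 1/1 normal; order 18: 1/1 normal.
Total normal subgroups: 4.

4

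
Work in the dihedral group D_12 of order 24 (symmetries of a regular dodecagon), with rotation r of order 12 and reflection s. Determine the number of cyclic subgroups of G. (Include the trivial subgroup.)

18

Each element a generates a cyclic subgroup ⟨a⟩; distinct elements may generate the same one (a cyclic group of order d has φ(d) generators).
Cyclic subgroups by order — order 1: 1; order 2: 13; order 3: 1; order 4: 1; order 6: 1; order 12: 1.
Total: 18.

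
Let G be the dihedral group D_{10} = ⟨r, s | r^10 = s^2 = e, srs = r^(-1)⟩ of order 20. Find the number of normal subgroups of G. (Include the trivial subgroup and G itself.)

G has 22 subgroups. Checking conjugation-invariance by order — order 1: 1/1 normal; order 2: 1/11 normal; order 4: 0/5 normal; order 5: 1/1 normal; order 10: 3/3 normal; order 20: 1/1 normal.
Total normal subgroups: 7.

7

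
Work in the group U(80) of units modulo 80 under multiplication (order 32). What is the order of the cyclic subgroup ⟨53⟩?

4

Compute successive powers of 53 mod 80: 53, 9, 77, 1; 53^4 ≡ 1 (mod 80).
So |⟨53⟩| = 4.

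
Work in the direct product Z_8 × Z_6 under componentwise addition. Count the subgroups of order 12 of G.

|G| = 48 and 12 | 48, so subgroups of order 12 are possible by Lagrange.
The subgroups of order 12 are: {(0,0), (0,1), (0,2), (0,3), (0,4), (0,5), (4,0), (4,1), (4,2), (4,3), (4,4), (4,5)}; {(0,0), (0,2), (0,4), (2,0), (2,2), (2,4), (4,0), (4,2), (4,4), (6,0), (6,2), (6,4)}; {(0,0), (0,2), (0,4), (2,1), (2,3), (2,5), (4,0), (4,2), (4,4), (6,1), (6,3), (6,5)}.
So G has 3 subgroups of order 12.

3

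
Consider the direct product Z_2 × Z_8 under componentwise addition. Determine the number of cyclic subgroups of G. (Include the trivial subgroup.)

Each element a generates a cyclic subgroup ⟨a⟩; distinct elements may generate the same one (a cyclic group of order d has φ(d) generators).
Cyclic subgroups by order — order 1: 1; order 2: 3; order 4: 2; order 8: 2.
Total: 8.

8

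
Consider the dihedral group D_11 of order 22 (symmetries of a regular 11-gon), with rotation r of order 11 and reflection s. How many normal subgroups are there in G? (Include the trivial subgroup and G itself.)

3

G has 14 subgroups. Checking conjugation-invariance by order — order 1: 1/1 normal; order 2: 0/11 normal; order 11: 1/1 normal; order 22: 1/1 normal.
Total normal subgroups: 3.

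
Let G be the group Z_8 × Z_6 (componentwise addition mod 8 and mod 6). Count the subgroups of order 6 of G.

3

|G| = 48 and 6 | 48, so subgroups of order 6 are possible by Lagrange.
The subgroups of order 6 are: {(0,0), (0,1), (0,2), (0,3), (0,4), (0,5)}; {(0,0), (0,2), (0,4), (4,0), (4,2), (4,4)}; {(0,0), (0,2), (0,4), (4,1), (4,3), (4,5)}.
So G has 3 subgroups of order 6.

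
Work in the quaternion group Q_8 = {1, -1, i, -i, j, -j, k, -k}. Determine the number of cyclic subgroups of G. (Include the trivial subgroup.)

5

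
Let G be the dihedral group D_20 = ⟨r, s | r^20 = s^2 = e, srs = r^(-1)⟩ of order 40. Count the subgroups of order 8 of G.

|G| = 40 and 8 | 40, so subgroups of order 8 are possible by Lagrange.
The subgroups of order 8 are: {e, r^5, r^10, r^15, s, r^5s, r^10s, r^15s}; {e, r^5, r^10, r^15, rs, r^6s, r^11s, r^16s}; {e, r^5, r^10, r^15, r^2s, r^7s, r^12s, r^17s}; {e, r^5, r^10, r^15, r^3s, r^8s, r^13s, r^18s}; … (5 in all).
So G has 5 subgroups of order 8.

5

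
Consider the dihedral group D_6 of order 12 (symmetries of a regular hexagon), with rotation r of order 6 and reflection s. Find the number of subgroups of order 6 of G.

3

|G| = 12 and 6 | 12, so subgroups of order 6 are possible by Lagrange.
The subgroups of order 6 are: {e, r, r^2, r^3, r^4, r^5}; {e, r^2, r^4, s, r^2s, r^4s}; {e, r^2, r^4, rs, r^3s, r^5s}.
So G has 3 subgroups of order 6.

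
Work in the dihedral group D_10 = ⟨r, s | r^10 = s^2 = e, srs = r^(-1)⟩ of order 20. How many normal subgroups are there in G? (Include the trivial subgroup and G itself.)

G has 22 subgroups. Checking conjugation-invariance by order — order 1: 1/1 normal; order 2: 1/11 normal; order 4: 0/5 normal; order 5: 1/1 normal; order 10: 3/3 normal; order 20: 1/1 normal.
Total normal subgroups: 7.

7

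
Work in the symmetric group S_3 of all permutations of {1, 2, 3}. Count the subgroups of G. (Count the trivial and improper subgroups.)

|G| = 6, so by Lagrange every subgroup order divides 6. Divisors: 1, 2, 3, 6.
Subgroups by order — order 1: 1; order 2: 3; order 3: 1; order 6: 1.
Total: 1 + 3 + 1 + 1 = 6.

6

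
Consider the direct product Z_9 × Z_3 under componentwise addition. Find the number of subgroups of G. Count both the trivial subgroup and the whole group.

10

|G| = 27, so by Lagrange every subgroup order divides 27. Divisors: 1, 3, 9, 27.
Subgroups by order — order 1: 1; order 3: 4; order 9: 4; order 27: 1.
Total: 1 + 4 + 4 + 1 = 10.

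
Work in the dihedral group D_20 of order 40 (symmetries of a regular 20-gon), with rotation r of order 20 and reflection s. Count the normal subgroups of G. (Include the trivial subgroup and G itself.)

G has 48 subgroups. Checking conjugation-invariance by order — order 1: 1/1 normal; order 2: 1/21 normal; order 4: 1/11 normal; order 5: 1/1 normal; order 8: 0/5 normal; order 10: 1/5 normal; order 20: 3/3 normal; order 40: 1/1 normal.
Total normal subgroups: 9.

9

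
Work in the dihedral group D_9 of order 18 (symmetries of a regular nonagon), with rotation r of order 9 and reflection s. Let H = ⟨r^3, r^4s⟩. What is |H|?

6

|⟨r^3⟩| = 3 and |⟨r^4s⟩| = 2, so |H| is a multiple of lcm(3, 2) = 6 and divides |G| = 18.
Closing under the operation: H = {e, r^3, r^6, rs, r^4s, r^7s}, so |H| = 6.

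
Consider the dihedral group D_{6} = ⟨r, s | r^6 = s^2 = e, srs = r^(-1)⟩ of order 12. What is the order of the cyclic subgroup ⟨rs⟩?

Computing powers of rs: the smallest k with (rs)^k = e is k = 2.

2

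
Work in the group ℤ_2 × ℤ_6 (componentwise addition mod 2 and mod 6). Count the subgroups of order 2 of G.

3

|G| = 12 and 2 | 12, so subgroups of order 2 are possible by Lagrange.
The subgroups of order 2 are: {(0,0), (0,3)}; {(0,0), (1,0)}; {(0,0), (1,3)}.
So G has 3 subgroups of order 2.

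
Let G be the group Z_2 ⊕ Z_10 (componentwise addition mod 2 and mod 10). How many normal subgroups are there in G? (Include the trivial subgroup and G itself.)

10

G is abelian, so every subgroup is normal.
G has 10 subgroups in total, hence 10 normal subgroups.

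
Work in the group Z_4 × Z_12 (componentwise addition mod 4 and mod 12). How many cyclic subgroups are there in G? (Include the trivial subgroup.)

20

Each element a generates a cyclic subgroup ⟨a⟩; distinct elements may generate the same one (a cyclic group of order d has φ(d) generators).
Cyclic subgroups by order — order 1: 1; order 2: 3; order 3: 1; order 4: 6; order 6: 3; order 12: 6.
Total: 20.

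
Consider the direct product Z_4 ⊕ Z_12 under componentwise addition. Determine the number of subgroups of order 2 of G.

3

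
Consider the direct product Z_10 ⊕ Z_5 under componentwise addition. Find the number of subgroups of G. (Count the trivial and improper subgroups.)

16

|G| = 50, so by Lagrange every subgroup order divides 50. Divisors: 1, 2, 5, 10, 25, 50.
Subgroups by order — order 1: 1; order 2: 1; order 5: 6; order 10: 6; order 25: 1; order 50: 1.
Total: 1 + 1 + 6 + 6 + 1 + 1 = 16.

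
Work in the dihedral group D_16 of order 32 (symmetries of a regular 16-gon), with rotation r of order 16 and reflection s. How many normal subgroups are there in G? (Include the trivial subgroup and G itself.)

8

G has 36 subgroups. Checking conjugation-invariance by order — order 1: 1/1 normal; order 2: 1/17 normal; order 4: 1/9 normal; order 8: 1/5 normal; order 16: 3/3 normal; order 32: 1/1 normal.
Total normal subgroups: 8.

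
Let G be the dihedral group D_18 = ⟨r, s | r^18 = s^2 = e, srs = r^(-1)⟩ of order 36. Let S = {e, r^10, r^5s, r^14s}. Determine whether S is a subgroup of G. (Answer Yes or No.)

r^10 ∈ S but its inverse r^8 ∉ S, so S is not a subgroup.

No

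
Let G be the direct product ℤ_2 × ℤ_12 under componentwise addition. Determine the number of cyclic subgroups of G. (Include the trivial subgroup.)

Each element a generates a cyclic subgroup ⟨a⟩; distinct elements may generate the same one (a cyclic group of order d has φ(d) generators).
Cyclic subgroups by order — order 1: 1; order 2: 3; order 3: 1; order 4: 2; order 6: 3; order 12: 2.
Total: 12.

12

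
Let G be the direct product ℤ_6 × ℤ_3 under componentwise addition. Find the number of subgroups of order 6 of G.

|G| = 18 and 6 | 18, so subgroups of order 6 are possible by Lagrange.
The subgroups of order 6 are: {(0,0), (0,1), (0,2), (3,0), (3,1), (3,2)}; {(0,0), (1,0), (2,0), (3,0), (4,0), (5,0)}; {(0,0), (1,1), (2,2), (3,0), (4,1), (5,2)}; {(0,0), (1,2), (2,1), (3,0), (4,2), (5,1)}.
So G has 4 subgroups of order 6.

4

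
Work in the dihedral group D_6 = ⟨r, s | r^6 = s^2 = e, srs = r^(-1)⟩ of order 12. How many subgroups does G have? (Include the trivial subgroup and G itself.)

|G| = 12, so by Lagrange every subgroup order divides 12. Divisors: 1, 2, 3, 4, 6, 12.
Subgroups by order — order 1: 1; order 2: 7; order 3: 1; order 4: 3; order 6: 3; order 12: 1.
Total: 1 + 7 + 1 + 3 + 3 + 1 = 16.

16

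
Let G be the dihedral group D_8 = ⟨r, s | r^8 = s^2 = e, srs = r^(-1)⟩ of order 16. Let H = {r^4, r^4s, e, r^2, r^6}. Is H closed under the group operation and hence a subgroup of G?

|H| = 5 does not divide |G| = 16, so by Lagrange H is not a subgroup.

No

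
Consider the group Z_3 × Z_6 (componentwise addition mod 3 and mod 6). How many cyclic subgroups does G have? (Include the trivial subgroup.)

10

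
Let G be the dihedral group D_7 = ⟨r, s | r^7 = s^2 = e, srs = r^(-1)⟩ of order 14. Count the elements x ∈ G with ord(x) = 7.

6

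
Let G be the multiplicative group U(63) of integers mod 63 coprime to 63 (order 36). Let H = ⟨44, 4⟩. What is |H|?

|⟨44⟩| = 6 and |⟨4⟩| = 3, so |H| is a multiple of lcm(6, 3) = 6 and divides |G| = 36.
Closing under the operation: H = {1, 2, 4, 8, 11, 16, 22, 23, 25, 29, 32, 37, 43, 44, 46, 50, 53, 58}, so |H| = 18.

18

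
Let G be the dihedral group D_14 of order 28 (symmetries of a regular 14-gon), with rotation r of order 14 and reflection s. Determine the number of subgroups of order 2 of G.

|G| = 28 and 2 | 28, so subgroups of order 2 are possible by Lagrange.
The subgroups of order 2 are: {e, r^10s}; {e, r^11s}; {e, r^12s}; {e, r^13s}; … (15 in all).
So G has 15 subgroups of order 2.

15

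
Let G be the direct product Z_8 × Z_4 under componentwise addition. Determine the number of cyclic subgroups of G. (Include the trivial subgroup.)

A cyclic subgroup of order d is generated by each of its φ(d) elements of order d, so the cyclic subgroups of order d number (#elements of order d)/φ(d).
Cyclic subgroups by order — order 1: 1; order 2: 3; order 4: 6; order 8: 4.
Total: 14.

14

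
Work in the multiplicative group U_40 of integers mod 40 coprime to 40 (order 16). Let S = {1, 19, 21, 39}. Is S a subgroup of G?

Yes

|S| = 4 divides |G| = 16, consistent with Lagrange.
S contains the identity, every element's inverse is in S, and S is closed under ·: it is a subgroup.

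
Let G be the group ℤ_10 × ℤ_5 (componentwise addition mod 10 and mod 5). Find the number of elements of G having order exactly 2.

An element (a,b) has order lcm(ord(a), ord(b)); count pairs with lcm equal to 2.
Enumerating gives 1 such elements.

1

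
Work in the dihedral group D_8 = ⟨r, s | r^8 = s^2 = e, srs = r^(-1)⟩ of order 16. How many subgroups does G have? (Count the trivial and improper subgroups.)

|G| = 16, so by Lagrange every subgroup order divides 16. Divisors: 1, 2, 4, 8, 16.
Subgroups by order — order 1: 1; order 2: 9; order 4: 5; order 8: 3; order 16: 1.
Total: 1 + 9 + 5 + 3 + 1 = 19.

19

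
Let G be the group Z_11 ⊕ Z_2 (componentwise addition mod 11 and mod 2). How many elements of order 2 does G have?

An element (a,b) has order lcm(ord(a), ord(b)); count pairs with lcm equal to 2.
Enumerating gives 1 such elements.

1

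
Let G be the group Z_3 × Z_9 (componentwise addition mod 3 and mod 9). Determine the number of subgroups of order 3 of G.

|G| = 27 and 3 | 27, so subgroups of order 3 are possible by Lagrange.
The subgroups of order 3 are: {(0,0), (0,3), (0,6)}; {(0,0), (1,0), (2,0)}; {(0,0), (1,3), (2,6)}; {(0,0), (1,6), (2,3)}.
So G has 4 subgroups of order 3.

4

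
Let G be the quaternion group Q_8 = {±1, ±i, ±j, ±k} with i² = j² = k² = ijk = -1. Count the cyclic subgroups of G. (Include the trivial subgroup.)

5

A cyclic subgroup of order d is generated by each of its φ(d) elements of order d, so the cyclic subgroups of order d number (#elements of order d)/φ(d).
Cyclic subgroups by order — order 1: 1; order 2: 1; order 4: 3.
Total: 5.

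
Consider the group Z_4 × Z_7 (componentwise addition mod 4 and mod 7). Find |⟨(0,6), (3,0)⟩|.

|⟨(0,6)⟩| = 7 and |⟨(3,0)⟩| = 4, so |H| is a multiple of lcm(7, 4) = 28 and divides |G| = 28.
Closing {(0,6), (3,0)} under the group operation gives all of G, so |H| = 28.

28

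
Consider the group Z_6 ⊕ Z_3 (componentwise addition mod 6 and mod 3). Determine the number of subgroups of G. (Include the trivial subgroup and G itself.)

12

|G| = 18, so by Lagrange every subgroup order divides 18. Divisors: 1, 2, 3, 6, 9, 18.
Subgroups by order — order 1: 1; order 2: 1; order 3: 4; order 6: 4; order 9: 1; order 18: 1.
Total: 1 + 1 + 4 + 4 + 1 + 1 = 12.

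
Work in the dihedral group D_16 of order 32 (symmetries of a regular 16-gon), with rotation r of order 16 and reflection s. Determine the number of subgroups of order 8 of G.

5

|G| = 32 and 8 | 32, so subgroups of order 8 are possible by Lagrange.
The subgroups of order 8 are: {e, r^2, r^4, r^6, r^8, r^10, r^12, r^14}; {e, r^4, r^8, r^12, r^2s, r^6s, r^10s, r^14s}; {e, r^4, r^8, r^12, r^3s, r^7s, r^11s, r^15s}; {e, r^4, r^8, r^12, s, r^4s, r^8s, r^12s}; … (5 in all).
So G has 5 subgroups of order 8.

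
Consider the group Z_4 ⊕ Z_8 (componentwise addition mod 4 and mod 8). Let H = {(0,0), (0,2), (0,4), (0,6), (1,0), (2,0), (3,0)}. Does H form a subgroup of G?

No

|H| = 7 does not divide |G| = 32, so by Lagrange H is not a subgroup.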